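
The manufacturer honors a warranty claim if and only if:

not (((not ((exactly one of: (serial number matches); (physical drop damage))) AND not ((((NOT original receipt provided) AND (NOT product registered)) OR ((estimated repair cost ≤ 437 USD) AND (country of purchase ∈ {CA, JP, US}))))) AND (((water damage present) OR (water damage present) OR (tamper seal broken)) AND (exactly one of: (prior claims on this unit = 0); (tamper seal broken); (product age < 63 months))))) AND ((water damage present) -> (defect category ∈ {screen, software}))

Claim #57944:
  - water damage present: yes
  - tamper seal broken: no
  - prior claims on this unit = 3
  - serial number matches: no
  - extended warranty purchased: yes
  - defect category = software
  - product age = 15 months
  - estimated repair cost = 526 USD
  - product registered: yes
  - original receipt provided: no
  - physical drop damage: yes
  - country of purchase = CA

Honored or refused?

Atomic conditions:
  serial number matches: no → false
  physical drop damage: yes → true
  NOT original receipt provided: no → true
  NOT product registered: yes → false
  estimated repair cost ≤ 437 USD: 526 ≤ 437 is false
  country of purchase ∈ {CA, JP, US}: CA is in the set → true
  water damage present: yes → true
  tamper seal broken: no → false
  prior claims on this unit = 0: 3 == 0 is false
  product age < 63 months: 15 < 63 is true
  defect category ∈ {screen, software}: software is in the set → true
Combine:
[1.1.1.1.1] exactly-one(false, true) = true
[1.1.1.1] NOT true = false
[1.1.1.2.1.1] true AND false = false
[1.1.1.2.1.2] false AND true = false
[1.1.1.2.1] false OR false = false
[1.1.1.2] NOT false = true
[1.1.1] false AND true = false
[1.1.2.1] true OR true OR false = true
[1.1.2.2] exactly-one(false, false, true) = true
[1.1.2] true AND true = true
[1.1] false AND true = false
[1] NOT false = true
[2] true → true = true
[root] true AND true = true
Overall: true → honored

Honored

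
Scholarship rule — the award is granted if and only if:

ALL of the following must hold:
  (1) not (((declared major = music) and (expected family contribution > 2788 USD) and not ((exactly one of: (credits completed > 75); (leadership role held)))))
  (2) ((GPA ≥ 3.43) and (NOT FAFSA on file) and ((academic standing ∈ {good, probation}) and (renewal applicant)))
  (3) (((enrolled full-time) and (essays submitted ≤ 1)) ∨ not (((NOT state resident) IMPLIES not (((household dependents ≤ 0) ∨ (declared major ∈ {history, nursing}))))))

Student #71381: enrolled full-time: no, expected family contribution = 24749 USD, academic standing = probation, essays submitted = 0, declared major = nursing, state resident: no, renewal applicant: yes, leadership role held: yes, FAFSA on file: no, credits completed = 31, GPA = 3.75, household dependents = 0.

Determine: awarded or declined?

Awarded

Atomic conditions:
  declared major = music: nursing == music is false
  expected family contribution > 2788 USD: 24749 > 2788 is true
  credits completed > 75: 31 > 75 is false
  leadership role held: yes → true
  GPA ≥ 3.43: 3.75 ≥ 3.43 is true
  NOT FAFSA on file: no → true
  academic standing ∈ {good, probation}: probation is in the set → true
  renewal applicant: yes → true
  enrolled full-time: no → false
  essays submitted ≤ 1: 0 ≤ 1 is true
  NOT state resident: no → true
  household dependents ≤ 0: 0 ≤ 0 is true
  declared major ∈ {history, nursing}: nursing is in the set → true
Combine:
[1.1.3.1] exactly-one(false, true) = true
[1.1.3] NOT true = false
[1.1] false AND true AND false = false
[1] NOT false = true
[2.3] true AND true = true
[2] true AND true AND true = true
[3.1] false AND true = false
[3.2.1.2.1] true OR true = true
[3.2.1.2] NOT true = false
[3.2.1] true → false = false
[3.2] NOT false = true
[3] false OR true = true
[root] true AND true AND true = true
Overall: true → awarded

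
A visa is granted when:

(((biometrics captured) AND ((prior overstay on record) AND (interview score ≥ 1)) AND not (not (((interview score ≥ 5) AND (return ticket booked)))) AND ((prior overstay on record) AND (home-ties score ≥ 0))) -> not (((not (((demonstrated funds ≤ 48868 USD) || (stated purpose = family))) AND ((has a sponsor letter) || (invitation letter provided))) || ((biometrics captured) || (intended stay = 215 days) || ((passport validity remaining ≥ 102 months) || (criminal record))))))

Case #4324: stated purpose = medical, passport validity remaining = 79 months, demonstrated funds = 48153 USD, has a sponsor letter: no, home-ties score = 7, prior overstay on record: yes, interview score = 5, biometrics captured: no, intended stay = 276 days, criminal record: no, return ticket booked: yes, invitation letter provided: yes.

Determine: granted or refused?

Atomic conditions:
  biometrics captured: no → false
  prior overstay on record: yes → true
  interview score ≥ 1: 5 ≥ 1 is true
  interview score ≥ 5: 5 ≥ 5 is true
  return ticket booked: yes → true
  home-ties score ≥ 0: 7 ≥ 0 is true
  demonstrated funds ≤ 48868 USD: 48153 ≤ 48868 is true
  stated purpose = family: medical == family is false
  has a sponsor letter: no → false
  invitation letter provided: yes → true
  intended stay = 215 days: 276 == 215 is false
  passport validity remaining ≥ 102 months: 79 ≥ 102 is false
  criminal record: no → false
Combine:
[1.2] true AND true = true
[1.3.1.1] true AND true = true
[1.3.1] NOT true = false
[1.3] NOT false = true
[1.4] true AND true = true
[1] false AND true AND true AND true = false
[2.1.1.1.1] true OR false = true
[2.1.1.1] NOT true = false
[2.1.1.2] false OR true = true
[2.1.1] false AND true = false
[2.1.2.3] false OR false = false
[2.1.2] false OR false OR false = false
[2.1] false OR false = false
[2] NOT false = true
[root] false → true (antecedent false ⇒ implication holds) = true
Overall: true → granted

Granted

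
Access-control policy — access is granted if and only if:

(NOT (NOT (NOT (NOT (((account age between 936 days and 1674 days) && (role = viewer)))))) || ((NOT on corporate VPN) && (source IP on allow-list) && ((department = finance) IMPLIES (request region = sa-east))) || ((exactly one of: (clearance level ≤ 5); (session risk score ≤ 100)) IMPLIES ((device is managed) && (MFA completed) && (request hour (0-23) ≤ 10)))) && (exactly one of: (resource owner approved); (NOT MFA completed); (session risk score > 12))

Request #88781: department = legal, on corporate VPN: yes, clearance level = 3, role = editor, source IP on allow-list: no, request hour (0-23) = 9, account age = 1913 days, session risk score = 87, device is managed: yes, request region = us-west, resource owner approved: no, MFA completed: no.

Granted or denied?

Atomic conditions:
  account age between 936 days and 1674 days: 1913 in [936, 1674] is false
  role = viewer: editor == viewer is false
  NOT on corporate VPN: yes → false
  source IP on allow-list: no → false
  department = finance: legal == finance is false
  request region = sa-east: us-west == sa-east is false
  clearance level ≤ 5: 3 ≤ 5 is true
  session risk score ≤ 100: 87 ≤ 100 is true
  device is managed: yes → true
  MFA completed: no → false
  request hour (0-23) ≤ 10: 9 ≤ 10 is true
  resource owner approved: no → false
  NOT MFA completed: no → true
  session risk score > 12: 87 > 12 is true
Combine:
[1.1.1.1.1.1] false AND false = false
[1.1.1.1.1] NOT false = true
[1.1.1.1] NOT true = false
[1.1.1] NOT false = true
[1.1] NOT true = false
[1.2.3] false → false (antecedent false ⇒ implication holds) = true
[1.2] false AND false AND true = false
[1.3.1] exactly-one(true, true) = false
[1.3.2] true AND false AND true = false
[1.3] false → false (antecedent false ⇒ implication holds) = true
[1] false OR false OR true = true
[2] exactly-one(false, true, true) = false
[root] true AND false = false
Overall: false → denied

Denied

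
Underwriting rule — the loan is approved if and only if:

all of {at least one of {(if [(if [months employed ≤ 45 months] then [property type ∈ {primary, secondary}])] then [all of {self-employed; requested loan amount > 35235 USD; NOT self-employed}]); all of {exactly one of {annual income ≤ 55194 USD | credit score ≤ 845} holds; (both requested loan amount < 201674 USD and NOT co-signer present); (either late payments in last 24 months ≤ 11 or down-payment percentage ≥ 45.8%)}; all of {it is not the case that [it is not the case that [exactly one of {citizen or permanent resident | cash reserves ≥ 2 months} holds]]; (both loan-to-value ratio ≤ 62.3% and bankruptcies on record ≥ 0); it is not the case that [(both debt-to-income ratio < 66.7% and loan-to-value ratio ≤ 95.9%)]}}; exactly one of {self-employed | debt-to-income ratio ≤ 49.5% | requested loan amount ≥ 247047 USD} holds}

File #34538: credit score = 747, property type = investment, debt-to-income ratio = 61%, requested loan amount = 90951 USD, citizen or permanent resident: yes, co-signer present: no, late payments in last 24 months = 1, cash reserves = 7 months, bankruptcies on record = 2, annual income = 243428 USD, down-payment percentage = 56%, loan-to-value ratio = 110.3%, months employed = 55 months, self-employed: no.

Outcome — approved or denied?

Denied

Atomic conditions:
  months employed ≤ 45 months: 55 ≤ 45 is false
  property type ∈ {primary, secondary}: investment is not in the set → false
  self-employed: no → false
  requested loan amount > 35235 USD: 90951 > 35235 is true
  NOT self-employed: no → true
  annual income ≤ 55194 USD: 243428 ≤ 55194 is false
  credit score ≤ 845: 747 ≤ 845 is true
  requested loan amount < 201674 USD: 90951 < 201674 is true
  NOT co-signer present: no → true
  late payments in last 24 months ≤ 11: 1 ≤ 11 is true
  down-payment percentage ≥ 45.8%: 56 ≥ 45.8 is true
  citizen or permanent resident: yes → true
  cash reserves ≥ 2 months: 7 ≥ 2 is true
  loan-to-value ratio ≤ 62.3%: 110.3 ≤ 62.3 is false
  bankruptcies on record ≥ 0: 2 ≥ 0 is true
  debt-to-income ratio < 66.7%: 61 < 66.7 is true
  loan-to-value ratio ≤ 95.9%: 110.3 ≤ 95.9 is false
  debt-to-income ratio ≤ 49.5%: 61 ≤ 49.5 is false
  requested loan amount ≥ 247047 USD: 90951 ≥ 247047 is false
Combine:
[1.1.1] false → false (antecedent false ⇒ implication holds) = true
[1.1.2] false AND true AND true = false
[1.1] true → false = false
[1.2.1] exactly-one(false, true) = true
[1.2.2] true AND true = true
[1.2.3] true OR true = true
[1.2] true AND true AND true = true
[1.3.1.1.1] exactly-one(true, true) = false
[1.3.1.1] NOT false = true
[1.3.1] NOT true = false
[1.3.2] false AND true = false
[1.3.3.1] true AND false = false
[1.3.3] NOT false = true
[1.3] false AND false AND true = false
[1] false OR true OR false = true
[2] exactly-one(false, false, false) = false
[root] true AND false = false
Overall: false → denied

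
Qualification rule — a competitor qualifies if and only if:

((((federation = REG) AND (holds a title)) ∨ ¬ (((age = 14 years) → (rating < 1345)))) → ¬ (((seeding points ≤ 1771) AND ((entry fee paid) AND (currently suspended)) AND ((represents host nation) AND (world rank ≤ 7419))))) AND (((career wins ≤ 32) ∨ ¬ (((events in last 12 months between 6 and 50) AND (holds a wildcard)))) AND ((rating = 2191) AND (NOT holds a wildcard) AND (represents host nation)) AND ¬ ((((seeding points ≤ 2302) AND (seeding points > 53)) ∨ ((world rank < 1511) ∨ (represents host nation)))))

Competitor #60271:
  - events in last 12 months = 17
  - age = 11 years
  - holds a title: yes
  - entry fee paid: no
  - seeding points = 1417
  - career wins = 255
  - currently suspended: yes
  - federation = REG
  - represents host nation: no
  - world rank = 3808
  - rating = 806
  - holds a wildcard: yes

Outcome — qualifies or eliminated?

Atomic conditions:
  federation = REG: REG == REG is true
  holds a title: yes → true
  age = 14 years: 11 == 14 is false
  rating < 1345: 806 < 1345 is true
  seeding points ≤ 1771: 1417 ≤ 1771 is true
  entry fee paid: no → false
  currently suspended: yes → true
  represents host nation: no → false
  world rank ≤ 7419: 3808 ≤ 7419 is true
  career wins ≤ 32: 255 ≤ 32 is false
  events in last 12 months between 6 and 50: 17 in [6, 50] is true
  holds a wildcard: yes → true
  rating = 2191: 806 == 2191 is false
  NOT holds a wildcard: yes → false
  seeding points ≤ 2302: 1417 ≤ 2302 is true
  seeding points > 53: 1417 > 53 is true
  world rank < 1511: 3808 < 1511 is false
Combine:
[1.1.1] true AND true = true
[1.1.2.1] false → true (antecedent false ⇒ implication holds) = true
[1.1.2] NOT true = false
[1.1] true OR false = true
[1.2.1.2] false AND true = false
[1.2.1.3] false AND true = false
[1.2.1] true AND false AND false = false
[1.2] NOT false = true
[1] true → true = true
[2.1.2.1] true AND true = true
[2.1.2] NOT true = false
[2.1] false OR false = false
[2.2] false AND false AND false = false
[2.3.1.1] true AND true = true
[2.3.1.2] false OR false = false
[2.3.1] true OR false = true
[2.3] NOT true = false
[2] false AND false AND false = false
[root] true AND false = false
Overall: false → eliminated

Eliminated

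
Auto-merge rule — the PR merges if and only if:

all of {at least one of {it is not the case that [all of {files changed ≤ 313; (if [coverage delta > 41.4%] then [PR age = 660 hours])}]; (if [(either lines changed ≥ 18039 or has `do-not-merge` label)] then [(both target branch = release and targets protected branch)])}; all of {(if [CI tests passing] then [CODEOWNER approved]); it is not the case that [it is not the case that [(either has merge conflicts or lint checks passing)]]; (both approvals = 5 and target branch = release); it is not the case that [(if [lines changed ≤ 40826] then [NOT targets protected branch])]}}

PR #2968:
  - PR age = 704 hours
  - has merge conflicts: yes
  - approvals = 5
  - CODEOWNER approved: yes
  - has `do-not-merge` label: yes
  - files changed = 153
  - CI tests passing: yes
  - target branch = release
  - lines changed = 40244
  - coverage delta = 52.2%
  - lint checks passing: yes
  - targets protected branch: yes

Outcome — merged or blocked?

Merged

Atomic conditions:
  files changed ≤ 313: 153 ≤ 313 is true
  coverage delta > 41.4%: 52.2 > 41.4 is true
  PR age = 660 hours: 704 == 660 is false
  lines changed ≥ 18039: 40244 ≥ 18039 is true
  has `do-not-merge` label: yes → true
  target branch = release: release == release is true
  targets protected branch: yes → true
  CI tests passing: yes → true
  CODEOWNER approved: yes → true
  has merge conflicts: yes → true
  lint checks passing: yes → true
  approvals = 5: 5 == 5 is true
  lines changed ≤ 40826: 40244 ≤ 40826 is true
  NOT targets protected branch: yes → false
Combine:
[1.1.1.2] true → false = false
[1.1.1] true AND false = false
[1.1] NOT false = true
[1.2.1] true OR true = true
[1.2.2] true AND true = true
[1.2] true → true = true
[1] true OR true = true
[2.1] true → true = true
[2.2.1.1] true OR true = true
[2.2.1] NOT true = false
[2.2] NOT false = true
[2.3] true AND true = true
[2.4.1] true → false = false
[2.4] NOT false = true
[2] true AND true AND true AND true = true
[root] true AND true = true
Overall: true → merged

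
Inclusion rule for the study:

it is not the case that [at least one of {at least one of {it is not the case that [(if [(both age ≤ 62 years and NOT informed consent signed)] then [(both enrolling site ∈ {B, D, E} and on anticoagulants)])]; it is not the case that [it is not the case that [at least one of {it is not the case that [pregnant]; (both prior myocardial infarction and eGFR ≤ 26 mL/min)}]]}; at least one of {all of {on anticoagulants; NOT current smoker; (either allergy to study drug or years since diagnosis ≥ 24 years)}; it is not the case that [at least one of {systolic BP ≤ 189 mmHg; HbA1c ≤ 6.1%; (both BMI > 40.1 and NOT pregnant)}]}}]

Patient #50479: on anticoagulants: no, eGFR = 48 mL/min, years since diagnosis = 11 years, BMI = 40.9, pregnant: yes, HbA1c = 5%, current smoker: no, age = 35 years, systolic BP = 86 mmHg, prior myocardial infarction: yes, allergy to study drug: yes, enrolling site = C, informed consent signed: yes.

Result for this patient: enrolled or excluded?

Atomic conditions:
  age ≤ 62 years: 35 ≤ 62 is true
  NOT informed consent signed: yes → false
  enrolling site ∈ {B, D, E}: C is not in the set → false
  on anticoagulants: no → false
  pregnant: yes → true
  prior myocardial infarction: yes → true
  eGFR ≤ 26 mL/min: 48 ≤ 26 is false
  NOT current smoker: no → true
  allergy to study drug: yes → true
  years since diagnosis ≥ 24 years: 11 ≥ 24 is false
  systolic BP ≤ 189 mmHg: 86 ≤ 189 is true
  HbA1c ≤ 6.1%: 5 ≤ 6.1 is true
  BMI > 40.1: 40.9 > 40.1 is true
  NOT pregnant: yes → false
Combine:
[1.1.1.1.1] true AND false = false
[1.1.1.1.2] false AND false = false
[1.1.1.1] false → false (antecedent false ⇒ implication holds) = true
[1.1.1] NOT true = false
[1.1.2.1.1.1] NOT true = false
[1.1.2.1.1.2] true AND false = false
[1.1.2.1.1] false OR false = false
[1.1.2.1] NOT false = true
[1.1.2] NOT true = false
[1.1] false OR false = false
[1.2.1.3] true OR false = true
[1.2.1] false AND true AND true = false
[1.2.2.1.3] true AND false = false
[1.2.2.1] true OR true OR false = true
[1.2.2] NOT true = false
[1.2] false OR false = false
[1] false OR false = false
[root] NOT false = true
Overall: true → enrolled

Enrolled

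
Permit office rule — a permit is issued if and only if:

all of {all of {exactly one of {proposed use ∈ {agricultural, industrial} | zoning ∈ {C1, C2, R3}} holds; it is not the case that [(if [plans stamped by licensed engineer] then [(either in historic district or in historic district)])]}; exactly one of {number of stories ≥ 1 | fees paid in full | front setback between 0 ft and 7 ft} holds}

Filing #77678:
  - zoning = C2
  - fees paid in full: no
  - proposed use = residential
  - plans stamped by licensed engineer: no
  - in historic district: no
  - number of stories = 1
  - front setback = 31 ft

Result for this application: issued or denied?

Atomic conditions:
  proposed use ∈ {agricultural, industrial}: residential is not in the set → false
  zoning ∈ {C1, C2, R3}: C2 is in the set → true
  plans stamped by licensed engineer: no → false
  in historic district: no → false
  number of stories ≥ 1: 1 ≥ 1 is true
  fees paid in full: no → false
  front setback between 0 ft and 7 ft: 31 in [0, 7] is false
Combine:
[1.1] exactly-one(false, true) = true
[1.2.1.2] false OR false = false
[1.2.1] false → false (antecedent false ⇒ implication holds) = true
[1.2] NOT true = false
[1] true AND false = false
[2] exactly-one(true, false, false) = true
[root] false AND true = false
Overall: false → denied

Denied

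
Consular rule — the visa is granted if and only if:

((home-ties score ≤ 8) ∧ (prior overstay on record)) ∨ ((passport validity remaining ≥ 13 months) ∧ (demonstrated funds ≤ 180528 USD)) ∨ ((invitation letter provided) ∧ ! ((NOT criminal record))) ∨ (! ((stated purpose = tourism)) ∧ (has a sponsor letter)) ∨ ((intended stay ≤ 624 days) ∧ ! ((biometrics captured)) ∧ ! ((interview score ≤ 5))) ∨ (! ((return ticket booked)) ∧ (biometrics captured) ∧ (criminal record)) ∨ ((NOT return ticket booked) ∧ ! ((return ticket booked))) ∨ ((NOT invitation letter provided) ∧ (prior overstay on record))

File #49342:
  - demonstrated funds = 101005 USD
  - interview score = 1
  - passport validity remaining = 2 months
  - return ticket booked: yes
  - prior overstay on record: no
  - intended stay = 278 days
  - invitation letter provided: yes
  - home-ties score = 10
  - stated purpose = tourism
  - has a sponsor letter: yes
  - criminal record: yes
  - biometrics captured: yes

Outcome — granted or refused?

Atomic conditions:
  home-ties score ≤ 8: 10 ≤ 8 is false
  prior overstay on record: no → false
  passport validity remaining ≥ 13 months: 2 ≥ 13 is false
  demonstrated funds ≤ 180528 USD: 101005 ≤ 180528 is true
  invitation letter provided: yes → true
  NOT criminal record: yes → false
  stated purpose = tourism: tourism == tourism is true
  has a sponsor letter: yes → true
  intended stay ≤ 624 days: 278 ≤ 624 is true
  biometrics captured: yes → true
  interview score ≤ 5: 1 ≤ 5 is true
  return ticket booked: yes → true
  criminal record: yes → true
  NOT return ticket booked: yes → false
  NOT invitation letter provided: yes → false
Combine:
[1] false AND false = false
[2] false AND true = false
[3.2] NOT false = true
[3] true AND true = true
[4.1] NOT true = false
[4] false AND true = false
[5.2] NOT true = false
[5.3] NOT true = false
[5] true AND false AND false = false
[6.1] NOT true = false
[6] false AND true AND true = false
[7.2] NOT true = false
[7] false AND false = false
[8] false AND false = false
[root] false OR false OR true OR false OR false OR false OR false OR false = true
Overall: true → granted

Granted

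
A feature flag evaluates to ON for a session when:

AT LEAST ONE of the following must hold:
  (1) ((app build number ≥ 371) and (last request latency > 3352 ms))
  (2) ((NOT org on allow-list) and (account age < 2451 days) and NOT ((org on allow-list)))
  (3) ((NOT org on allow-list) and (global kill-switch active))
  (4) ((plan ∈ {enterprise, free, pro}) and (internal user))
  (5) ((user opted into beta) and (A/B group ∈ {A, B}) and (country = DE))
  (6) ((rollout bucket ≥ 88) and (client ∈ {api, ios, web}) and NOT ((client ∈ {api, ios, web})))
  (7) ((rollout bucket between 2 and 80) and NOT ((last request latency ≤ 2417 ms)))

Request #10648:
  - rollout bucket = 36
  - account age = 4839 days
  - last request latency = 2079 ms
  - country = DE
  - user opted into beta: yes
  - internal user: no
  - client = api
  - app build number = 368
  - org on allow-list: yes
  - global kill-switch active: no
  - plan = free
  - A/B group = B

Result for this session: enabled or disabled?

Enabled

Atomic conditions:
  app build number ≥ 371: 368 ≥ 371 is false
  last request latency > 3352 ms: 2079 > 3352 is false
  NOT org on allow-list: yes → false
  account age < 2451 days: 4839 < 2451 is false
  org on allow-list: yes → true
  global kill-switch active: no → false
  plan ∈ {enterprise, free, pro}: free is in the set → true
  internal user: no → false
  user opted into beta: yes → true
  A/B group ∈ {A, B}: B is in the set → true
  country = DE: DE == DE is true
  rollout bucket ≥ 88: 36 ≥ 88 is false
  client ∈ {api, ios, web}: api is in the set → true
  rollout bucket between 2 and 80: 36 in [2, 80] is true
  last request latency ≤ 2417 ms: 2079 ≤ 2417 is true
Combine:
[1] false AND false = false
[2.3] NOT true = false
[2] false AND false AND false = false
[3] false AND false = false
[4] true AND false = false
[5] true AND true AND true = true
[6.3] NOT true = false
[6] false AND true AND false = false
[7.2] NOT true = false
[7] true AND false = false
[root] false OR false OR false OR false OR true OR false OR false = true
Overall: true → enabled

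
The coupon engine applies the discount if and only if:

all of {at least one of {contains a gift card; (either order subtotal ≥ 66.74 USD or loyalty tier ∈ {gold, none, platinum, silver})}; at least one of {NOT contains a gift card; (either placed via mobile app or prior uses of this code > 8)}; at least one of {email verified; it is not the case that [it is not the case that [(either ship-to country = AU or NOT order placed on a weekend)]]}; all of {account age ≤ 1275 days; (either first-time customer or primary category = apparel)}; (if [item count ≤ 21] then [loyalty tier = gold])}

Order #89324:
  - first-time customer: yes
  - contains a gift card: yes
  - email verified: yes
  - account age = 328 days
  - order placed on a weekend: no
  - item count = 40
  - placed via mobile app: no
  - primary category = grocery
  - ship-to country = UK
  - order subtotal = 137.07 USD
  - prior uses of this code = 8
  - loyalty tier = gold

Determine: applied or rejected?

Rejected

Atomic conditions:
  contains a gift card: yes → true
  order subtotal ≥ 66.74 USD: 137.07 ≥ 66.74 is true
  loyalty tier ∈ {gold, none, platinum, silver}: gold is in the set → true
  NOT contains a gift card: yes → false
  placed via mobile app: no → false
  prior uses of this code > 8: 8 > 8 is false
  email verified: yes → true
  ship-to country = AU: UK == AU is false
  NOT order placed on a weekend: no → true
  account age ≤ 1275 days: 328 ≤ 1275 is true
  first-time customer: yes → true
  primary category = apparel: grocery == apparel is false
  item count ≤ 21: 40 ≤ 21 is false
  loyalty tier = gold: gold == gold is true
Combine:
[1.2] true OR true = true
[1] true OR true = true
[2.2] false OR false = false
[2] false OR false = false
[3.2.1.1] false OR true = true
[3.2.1] NOT true = false
[3.2] NOT false = true
[3] true OR true = true
[4.2] true OR false = true
[4] true AND true = true
[5] false → true (antecedent false ⇒ implication holds) = true
[root] true AND false AND true AND true AND true = false
Overall: false → rejected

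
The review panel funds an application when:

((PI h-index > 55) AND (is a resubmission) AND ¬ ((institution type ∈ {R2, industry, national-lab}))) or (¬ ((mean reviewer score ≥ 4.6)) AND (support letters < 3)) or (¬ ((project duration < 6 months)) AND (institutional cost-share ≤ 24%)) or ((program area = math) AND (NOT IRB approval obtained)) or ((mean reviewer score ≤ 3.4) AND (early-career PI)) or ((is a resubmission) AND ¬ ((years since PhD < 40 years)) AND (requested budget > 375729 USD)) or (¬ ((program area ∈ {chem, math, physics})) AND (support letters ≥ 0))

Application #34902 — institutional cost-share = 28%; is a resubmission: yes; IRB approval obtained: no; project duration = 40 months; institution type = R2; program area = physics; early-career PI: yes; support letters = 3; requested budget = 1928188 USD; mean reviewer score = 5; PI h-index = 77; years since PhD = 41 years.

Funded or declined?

Funded

Atomic conditions:
  PI h-index > 55: 77 > 55 is true
  is a resubmission: yes → true
  institution type ∈ {R2, industry, national-lab}: R2 is in the set → true
  mean reviewer score ≥ 4.6: 5 ≥ 4.6 is true
  support letters < 3: 3 < 3 is false
  project duration < 6 months: 40 < 6 is false
  institutional cost-share ≤ 24%: 28 ≤ 24 is false
  program area = math: physics == math is false
  NOT IRB approval obtained: no → true
  mean reviewer score ≤ 3.4: 5 ≤ 3.4 is false
  early-career PI: yes → true
  years since PhD < 40 years: 41 < 40 is false
  requested budget > 375729 USD: 1928188 > 375729 is true
  program area ∈ {chem, math, physics}: physics is in the set → true
  support letters ≥ 0: 3 ≥ 0 is true
Combine:
[1.3] NOT true = false
[1] true AND true AND false = false
[2.1] NOT true = false
[2] false AND false = false
[3.1] NOT false = true
[3] true AND false = false
[4] false AND true = false
[5] false AND true = false
[6.2] NOT false = true
[6] true AND true AND true = true
[7.1] NOT true = false
[7] false AND true = false
[root] false OR false OR false OR false OR false OR true OR false = true
Overall: true → funded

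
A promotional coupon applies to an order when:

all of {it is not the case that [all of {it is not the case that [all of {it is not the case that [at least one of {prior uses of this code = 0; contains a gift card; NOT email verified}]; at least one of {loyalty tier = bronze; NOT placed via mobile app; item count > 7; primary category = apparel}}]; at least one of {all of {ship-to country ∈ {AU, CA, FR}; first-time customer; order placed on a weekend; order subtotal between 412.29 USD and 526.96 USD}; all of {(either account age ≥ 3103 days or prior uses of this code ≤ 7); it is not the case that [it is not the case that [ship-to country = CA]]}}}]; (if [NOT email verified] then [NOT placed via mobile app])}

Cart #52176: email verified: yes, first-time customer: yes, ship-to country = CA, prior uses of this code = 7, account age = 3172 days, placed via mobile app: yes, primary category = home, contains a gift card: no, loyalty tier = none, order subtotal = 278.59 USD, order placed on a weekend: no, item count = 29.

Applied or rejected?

Atomic conditions:
  prior uses of this code = 0: 7 == 0 is false
  contains a gift card: no → false
  NOT email verified: yes → false
  loyalty tier = bronze: none == bronze is false
  NOT placed via mobile app: yes → false
  item count > 7: 29 > 7 is true
  primary category = apparel: home == apparel is false
  ship-to country ∈ {AU, CA, FR}: CA is in the set → true
  first-time customer: yes → true
  order placed on a weekend: no → false
  order subtotal between 412.29 USD and 526.96 USD: 278.59 in [412.29, 526.96] is false
  account age ≥ 3103 days: 3172 ≥ 3103 is true
  prior uses of this code ≤ 7: 7 ≤ 7 is true
  ship-to country = CA: CA == CA is true
Combine:
[1.1.1.1.1.1] false OR false OR false = false
[1.1.1.1.1] NOT false = true
[1.1.1.1.2] false OR false OR true OR false = true
[1.1.1.1] true AND true = true
[1.1.1] NOT true = false
[1.1.2.1] true AND true AND false AND false = false
[1.1.2.2.1] true OR true = true
[1.1.2.2.2.1] NOT true = false
[1.1.2.2.2] NOT false = true
[1.1.2.2] true AND true = true
[1.1.2] false OR true = true
[1.1] false AND true = false
[1] NOT false = true
[2] false → false (antecedent false ⇒ implication holds) = true
[root] true AND true = true
Overall: true → applied

Applied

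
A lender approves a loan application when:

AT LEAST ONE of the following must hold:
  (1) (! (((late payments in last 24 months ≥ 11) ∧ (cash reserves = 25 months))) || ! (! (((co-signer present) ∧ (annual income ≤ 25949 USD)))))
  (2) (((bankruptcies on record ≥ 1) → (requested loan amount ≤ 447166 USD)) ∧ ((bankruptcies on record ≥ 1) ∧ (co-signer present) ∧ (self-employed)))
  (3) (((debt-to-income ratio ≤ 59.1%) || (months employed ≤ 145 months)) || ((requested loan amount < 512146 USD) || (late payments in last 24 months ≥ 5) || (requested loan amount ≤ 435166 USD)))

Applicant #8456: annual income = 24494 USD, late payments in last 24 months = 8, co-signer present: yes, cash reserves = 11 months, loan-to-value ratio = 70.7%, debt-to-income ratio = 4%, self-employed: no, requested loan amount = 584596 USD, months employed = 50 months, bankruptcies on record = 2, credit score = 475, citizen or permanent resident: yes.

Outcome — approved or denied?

Atomic conditions:
  late payments in last 24 months ≥ 11: 8 ≥ 11 is false
  cash reserves = 25 months: 11 == 25 is false
  co-signer present: yes → true
  annual income ≤ 25949 USD: 24494 ≤ 25949 is true
  bankruptcies on record ≥ 1: 2 ≥ 1 is true
  requested loan amount ≤ 447166 USD: 584596 ≤ 447166 is false
  self-employed: no → false
  debt-to-income ratio ≤ 59.1%: 4 ≤ 59.1 is true
  months employed ≤ 145 months: 50 ≤ 145 is true
  requested loan amount < 512146 USD: 584596 < 512146 is false
  late payments in last 24 months ≥ 5: 8 ≥ 5 is true
  requested loan amount ≤ 435166 USD: 584596 ≤ 435166 is false
Combine:
[1.1.1] false AND false = false
[1.1] NOT false = true
[1.2.1.1] true AND true = true
[1.2.1] NOT true = false
[1.2] NOT false = true
[1] true OR true = true
[2.1] true → false = false
[2.2] true AND true AND false = false
[2] false AND false = false
[3.1] true OR true = true
[3.2] false OR true OR false = true
[3] true OR true = true
[root] true OR false OR true = true
Overall: true → approved

Approved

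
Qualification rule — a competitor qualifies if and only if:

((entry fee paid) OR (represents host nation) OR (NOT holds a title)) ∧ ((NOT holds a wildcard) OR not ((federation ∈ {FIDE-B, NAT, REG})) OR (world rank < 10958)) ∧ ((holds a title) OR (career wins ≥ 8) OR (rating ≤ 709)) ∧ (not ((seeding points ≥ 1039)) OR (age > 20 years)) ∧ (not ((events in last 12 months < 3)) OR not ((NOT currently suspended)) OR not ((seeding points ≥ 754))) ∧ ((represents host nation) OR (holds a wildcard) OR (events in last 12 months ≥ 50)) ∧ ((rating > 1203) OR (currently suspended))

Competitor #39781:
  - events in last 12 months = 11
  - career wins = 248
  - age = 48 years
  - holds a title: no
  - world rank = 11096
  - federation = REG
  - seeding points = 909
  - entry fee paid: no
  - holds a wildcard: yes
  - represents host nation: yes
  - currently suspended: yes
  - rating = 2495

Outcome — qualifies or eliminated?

Atomic conditions:
  entry fee paid: no → false
  represents host nation: yes → true
  NOT holds a title: no → true
  NOT holds a wildcard: yes → false
  federation ∈ {FIDE-B, NAT, REG}: REG is in the set → true
  world rank < 10958: 11096 < 10958 is false
  holds a title: no → false
  career wins ≥ 8: 248 ≥ 8 is true
  rating ≤ 709: 2495 ≤ 709 is false
  seeding points ≥ 1039: 909 ≥ 1039 is false
  age > 20 years: 48 > 20 is true
  events in last 12 months < 3: 11 < 3 is false
  NOT currently suspended: yes → false
  seeding points ≥ 754: 909 ≥ 754 is true
  holds a wildcard: yes → true
  events in last 12 months ≥ 50: 11 ≥ 50 is false
  rating > 1203: 2495 > 1203 is true
  currently suspended: yes → true
Combine:
[1] false OR true OR true = true
[2.2] NOT true = false
[2] false OR false OR false = false
[3] false OR true OR false = true
[4.1] NOT false = true
[4] true OR true = true
[5.1] NOT false = true
[5.2] NOT false = true
[5.3] NOT true = false
[5] true OR true OR false = true
[6] true OR true OR false = true
[7] true OR true = true
[root] true AND false AND true AND true AND true AND true AND true = false
Overall: false → eliminated

Eliminated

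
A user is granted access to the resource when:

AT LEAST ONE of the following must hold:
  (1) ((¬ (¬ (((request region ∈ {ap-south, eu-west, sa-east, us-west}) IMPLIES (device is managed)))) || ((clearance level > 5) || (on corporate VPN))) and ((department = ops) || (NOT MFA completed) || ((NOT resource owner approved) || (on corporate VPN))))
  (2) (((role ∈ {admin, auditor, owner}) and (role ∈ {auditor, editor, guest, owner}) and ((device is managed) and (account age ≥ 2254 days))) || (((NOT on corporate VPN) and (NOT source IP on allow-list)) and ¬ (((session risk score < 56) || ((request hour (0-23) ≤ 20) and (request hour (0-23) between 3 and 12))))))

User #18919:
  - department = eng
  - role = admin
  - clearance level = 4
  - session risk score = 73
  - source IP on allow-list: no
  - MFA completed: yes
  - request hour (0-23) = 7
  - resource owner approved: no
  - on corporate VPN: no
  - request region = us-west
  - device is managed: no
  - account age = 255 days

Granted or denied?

Atomic conditions:
  request region ∈ {ap-south, eu-west, sa-east, us-west}: us-west is in the set → true
  device is managed: no → false
  clearance level > 5: 4 > 5 is false
  on corporate VPN: no → false
  department = ops: eng == ops is false
  NOT MFA completed: yes → false
  NOT resource owner approved: no → true
  role ∈ {admin, auditor, owner}: admin is in the set → true
  role ∈ {auditor, editor, guest, owner}: admin is not in the set → false
  account age ≥ 2254 days: 255 ≥ 2254 is false
  NOT on corporate VPN: no → true
  NOT source IP on allow-list: no → true
  session risk score < 56: 73 < 56 is false
  request hour (0-23) ≤ 20: 7 ≤ 20 is true
  request hour (0-23) between 3 and 12: 7 in [3, 12] is true
Combine:
[1.1.1.1.1] true → false = false
[1.1.1.1] NOT false = true
[1.1.1] NOT true = false
[1.1.2] false OR false = false
[1.1] false OR false = false
[1.2.3] true OR false = true
[1.2] false OR false OR true = true
[1] false AND true = false
[2.1.3] false AND false = false
[2.1] true AND false AND false = false
[2.2.1] true AND true = true
[2.2.2.1.2] true AND true = true
[2.2.2.1] false OR true = true
[2.2.2] NOT true = false
[2.2] true AND false = false
[2] false OR false = false
[root] false OR false = false
Overall: false → denied

Denied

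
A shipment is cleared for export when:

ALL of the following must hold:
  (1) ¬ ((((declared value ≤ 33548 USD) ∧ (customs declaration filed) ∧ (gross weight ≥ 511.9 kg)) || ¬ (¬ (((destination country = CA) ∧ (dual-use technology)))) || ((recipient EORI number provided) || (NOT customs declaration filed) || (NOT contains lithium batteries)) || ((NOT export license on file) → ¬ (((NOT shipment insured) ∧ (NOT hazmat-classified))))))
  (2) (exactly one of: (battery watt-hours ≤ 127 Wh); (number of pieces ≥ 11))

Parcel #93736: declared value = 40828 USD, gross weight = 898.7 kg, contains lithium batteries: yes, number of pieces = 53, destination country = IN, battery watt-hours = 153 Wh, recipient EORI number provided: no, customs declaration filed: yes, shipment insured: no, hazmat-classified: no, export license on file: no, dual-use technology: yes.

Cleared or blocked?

Atomic conditions:
  declared value ≤ 33548 USD: 40828 ≤ 33548 is false
  customs declaration filed: yes → true
  gross weight ≥ 511.9 kg: 898.7 ≥ 511.9 is true
  destination country = CA: IN == CA is false
  dual-use technology: yes → true
  recipient EORI number provided: no → false
  NOT customs declaration filed: yes → false
  NOT contains lithium batteries: yes → false
  NOT export license on file: no → true
  NOT shipment insured: no → true
  NOT hazmat-classified: no → true
  battery watt-hours ≤ 127 Wh: 153 ≤ 127 is false
  number of pieces ≥ 11: 53 ≥ 11 is true
Combine:
[1.1.1] false AND true AND true = false
[1.1.2.1.1] false AND true = false
[1.1.2.1] NOT false = true
[1.1.2] NOT true = false
[1.1.3] false OR false OR false = false
[1.1.4.2.1] true AND true = true
[1.1.4.2] NOT true = false
[1.1.4] true → false = false
[1.1] false OR false OR false OR false = false
[1] NOT false = true
[2] exactly-one(false, true) = true
[root] true AND true = true
Overall: true → cleared

Cleared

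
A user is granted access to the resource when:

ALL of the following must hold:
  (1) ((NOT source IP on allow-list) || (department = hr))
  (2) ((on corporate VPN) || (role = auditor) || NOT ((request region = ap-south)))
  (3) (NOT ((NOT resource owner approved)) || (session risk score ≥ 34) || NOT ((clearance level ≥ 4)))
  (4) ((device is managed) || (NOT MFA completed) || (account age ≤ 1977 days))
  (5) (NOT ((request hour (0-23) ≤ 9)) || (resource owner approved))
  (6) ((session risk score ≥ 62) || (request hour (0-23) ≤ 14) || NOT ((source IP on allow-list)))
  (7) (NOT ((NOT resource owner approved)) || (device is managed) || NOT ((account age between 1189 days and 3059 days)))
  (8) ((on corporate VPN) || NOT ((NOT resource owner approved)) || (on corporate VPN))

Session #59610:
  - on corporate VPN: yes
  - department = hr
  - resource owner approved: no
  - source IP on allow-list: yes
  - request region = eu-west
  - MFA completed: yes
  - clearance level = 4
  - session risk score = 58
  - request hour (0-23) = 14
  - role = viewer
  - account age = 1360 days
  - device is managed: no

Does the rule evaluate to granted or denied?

Atomic conditions:
  NOT source IP on allow-list: yes → false
  department = hr: hr == hr is true
  on corporate VPN: yes → true
  role = auditor: viewer == auditor is false
  request region = ap-south: eu-west == ap-south is false
  NOT resource owner approved: no → true
  session risk score ≥ 34: 58 ≥ 34 is true
  clearance level ≥ 4: 4 ≥ 4 is true
  device is managed: no → false
  NOT MFA completed: yes → false
  account age ≤ 1977 days: 1360 ≤ 1977 is true
  request hour (0-23) ≤ 9: 14 ≤ 9 is false
  resource owner approved: no → false
  session risk score ≥ 62: 58 ≥ 62 is false
  request hour (0-23) ≤ 14: 14 ≤ 14 is true
  source IP on allow-list: yes → true
  account age between 1189 days and 3059 days: 1360 in [1189, 3059] is true
Combine:
[1] false OR true = true
[2.3] NOT false = true
[2] true OR false OR true = true
[3.1] NOT true = false
[3.3] NOT true = false
[3] false OR true OR false = true
[4] false OR false OR true = true
[5.1] NOT false = true
[5] true OR false = true
[6.3] NOT true = false
[6] false OR true OR false = true
[7.1] NOT true = false
[7.3] NOT true = false
[7] false OR false OR false = false
[8.2] NOT true = false
[8] true OR false OR true = true
[root] true AND true AND true AND true AND true AND true AND false AND true = false
Overall: false → denied

Denied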